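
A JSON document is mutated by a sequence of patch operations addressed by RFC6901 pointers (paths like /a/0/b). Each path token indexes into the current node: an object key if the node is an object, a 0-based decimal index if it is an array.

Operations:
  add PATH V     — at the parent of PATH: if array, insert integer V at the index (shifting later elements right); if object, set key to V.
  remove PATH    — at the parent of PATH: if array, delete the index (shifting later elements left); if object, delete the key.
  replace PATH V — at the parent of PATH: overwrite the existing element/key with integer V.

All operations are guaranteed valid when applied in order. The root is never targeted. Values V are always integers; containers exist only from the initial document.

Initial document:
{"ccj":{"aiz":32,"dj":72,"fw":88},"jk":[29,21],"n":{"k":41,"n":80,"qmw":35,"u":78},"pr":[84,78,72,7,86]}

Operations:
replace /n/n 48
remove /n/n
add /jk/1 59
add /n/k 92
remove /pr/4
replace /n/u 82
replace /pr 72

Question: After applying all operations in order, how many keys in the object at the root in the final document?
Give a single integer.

Answer: 4

Derivation:
After op 1 (replace /n/n 48): {"ccj":{"aiz":32,"dj":72,"fw":88},"jk":[29,21],"n":{"k":41,"n":48,"qmw":35,"u":78},"pr":[84,78,72,7,86]}
After op 2 (remove /n/n): {"ccj":{"aiz":32,"dj":72,"fw":88},"jk":[29,21],"n":{"k":41,"qmw":35,"u":78},"pr":[84,78,72,7,86]}
After op 3 (add /jk/1 59): {"ccj":{"aiz":32,"dj":72,"fw":88},"jk":[29,59,21],"n":{"k":41,"qmw":35,"u":78},"pr":[84,78,72,7,86]}
After op 4 (add /n/k 92): {"ccj":{"aiz":32,"dj":72,"fw":88},"jk":[29,59,21],"n":{"k":92,"qmw":35,"u":78},"pr":[84,78,72,7,86]}
After op 5 (remove /pr/4): {"ccj":{"aiz":32,"dj":72,"fw":88},"jk":[29,59,21],"n":{"k":92,"qmw":35,"u":78},"pr":[84,78,72,7]}
After op 6 (replace /n/u 82): {"ccj":{"aiz":32,"dj":72,"fw":88},"jk":[29,59,21],"n":{"k":92,"qmw":35,"u":82},"pr":[84,78,72,7]}
After op 7 (replace /pr 72): {"ccj":{"aiz":32,"dj":72,"fw":88},"jk":[29,59,21],"n":{"k":92,"qmw":35,"u":82},"pr":72}
Size at the root: 4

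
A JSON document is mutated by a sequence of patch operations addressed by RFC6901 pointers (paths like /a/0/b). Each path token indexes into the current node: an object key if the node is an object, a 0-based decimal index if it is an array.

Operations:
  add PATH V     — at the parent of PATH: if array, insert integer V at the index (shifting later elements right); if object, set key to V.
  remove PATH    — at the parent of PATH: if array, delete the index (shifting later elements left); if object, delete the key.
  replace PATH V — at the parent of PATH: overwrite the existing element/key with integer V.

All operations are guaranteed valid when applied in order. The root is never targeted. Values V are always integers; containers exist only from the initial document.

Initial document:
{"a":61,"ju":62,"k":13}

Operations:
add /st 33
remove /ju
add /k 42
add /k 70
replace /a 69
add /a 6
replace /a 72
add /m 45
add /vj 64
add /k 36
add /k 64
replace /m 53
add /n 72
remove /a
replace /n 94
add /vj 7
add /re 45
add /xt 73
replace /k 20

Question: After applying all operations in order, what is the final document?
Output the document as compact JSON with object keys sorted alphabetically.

After op 1 (add /st 33): {"a":61,"ju":62,"k":13,"st":33}
After op 2 (remove /ju): {"a":61,"k":13,"st":33}
After op 3 (add /k 42): {"a":61,"k":42,"st":33}
After op 4 (add /k 70): {"a":61,"k":70,"st":33}
After op 5 (replace /a 69): {"a":69,"k":70,"st":33}
After op 6 (add /a 6): {"a":6,"k":70,"st":33}
After op 7 (replace /a 72): {"a":72,"k":70,"st":33}
After op 8 (add /m 45): {"a":72,"k":70,"m":45,"st":33}
After op 9 (add /vj 64): {"a":72,"k":70,"m":45,"st":33,"vj":64}
After op 10 (add /k 36): {"a":72,"k":36,"m":45,"st":33,"vj":64}
After op 11 (add /k 64): {"a":72,"k":64,"m":45,"st":33,"vj":64}
After op 12 (replace /m 53): {"a":72,"k":64,"m":53,"st":33,"vj":64}
After op 13 (add /n 72): {"a":72,"k":64,"m":53,"n":72,"st":33,"vj":64}
After op 14 (remove /a): {"k":64,"m":53,"n":72,"st":33,"vj":64}
After op 15 (replace /n 94): {"k":64,"m":53,"n":94,"st":33,"vj":64}
After op 16 (add /vj 7): {"k":64,"m":53,"n":94,"st":33,"vj":7}
After op 17 (add /re 45): {"k":64,"m":53,"n":94,"re":45,"st":33,"vj":7}
After op 18 (add /xt 73): {"k":64,"m":53,"n":94,"re":45,"st":33,"vj":7,"xt":73}
After op 19 (replace /k 20): {"k":20,"m":53,"n":94,"re":45,"st":33,"vj":7,"xt":73}

Answer: {"k":20,"m":53,"n":94,"re":45,"st":33,"vj":7,"xt":73}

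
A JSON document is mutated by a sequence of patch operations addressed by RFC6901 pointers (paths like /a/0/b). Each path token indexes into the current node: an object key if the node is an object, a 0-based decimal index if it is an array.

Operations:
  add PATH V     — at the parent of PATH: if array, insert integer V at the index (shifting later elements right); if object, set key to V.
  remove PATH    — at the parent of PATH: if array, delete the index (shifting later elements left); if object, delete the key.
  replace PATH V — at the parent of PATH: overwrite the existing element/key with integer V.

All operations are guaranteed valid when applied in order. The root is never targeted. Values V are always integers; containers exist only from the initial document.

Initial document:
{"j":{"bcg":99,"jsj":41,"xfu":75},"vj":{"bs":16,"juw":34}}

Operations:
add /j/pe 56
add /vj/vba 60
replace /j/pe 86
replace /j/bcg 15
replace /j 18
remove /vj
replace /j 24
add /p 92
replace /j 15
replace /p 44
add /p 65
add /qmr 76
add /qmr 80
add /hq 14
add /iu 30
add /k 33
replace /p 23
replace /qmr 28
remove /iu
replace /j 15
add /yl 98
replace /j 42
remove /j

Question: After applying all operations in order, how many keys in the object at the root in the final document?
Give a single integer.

Answer: 5

Derivation:
After op 1 (add /j/pe 56): {"j":{"bcg":99,"jsj":41,"pe":56,"xfu":75},"vj":{"bs":16,"juw":34}}
After op 2 (add /vj/vba 60): {"j":{"bcg":99,"jsj":41,"pe":56,"xfu":75},"vj":{"bs":16,"juw":34,"vba":60}}
After op 3 (replace /j/pe 86): {"j":{"bcg":99,"jsj":41,"pe":86,"xfu":75},"vj":{"bs":16,"juw":34,"vba":60}}
After op 4 (replace /j/bcg 15): {"j":{"bcg":15,"jsj":41,"pe":86,"xfu":75},"vj":{"bs":16,"juw":34,"vba":60}}
After op 5 (replace /j 18): {"j":18,"vj":{"bs":16,"juw":34,"vba":60}}
After op 6 (remove /vj): {"j":18}
After op 7 (replace /j 24): {"j":24}
After op 8 (add /p 92): {"j":24,"p":92}
After op 9 (replace /j 15): {"j":15,"p":92}
After op 10 (replace /p 44): {"j":15,"p":44}
After op 11 (add /p 65): {"j":15,"p":65}
After op 12 (add /qmr 76): {"j":15,"p":65,"qmr":76}
After op 13 (add /qmr 80): {"j":15,"p":65,"qmr":80}
After op 14 (add /hq 14): {"hq":14,"j":15,"p":65,"qmr":80}
After op 15 (add /iu 30): {"hq":14,"iu":30,"j":15,"p":65,"qmr":80}
After op 16 (add /k 33): {"hq":14,"iu":30,"j":15,"k":33,"p":65,"qmr":80}
After op 17 (replace /p 23): {"hq":14,"iu":30,"j":15,"k":33,"p":23,"qmr":80}
After op 18 (replace /qmr 28): {"hq":14,"iu":30,"j":15,"k":33,"p":23,"qmr":28}
After op 19 (remove /iu): {"hq":14,"j":15,"k":33,"p":23,"qmr":28}
After op 20 (replace /j 15): {"hq":14,"j":15,"k":33,"p":23,"qmr":28}
After op 21 (add /yl 98): {"hq":14,"j":15,"k":33,"p":23,"qmr":28,"yl":98}
After op 22 (replace /j 42): {"hq":14,"j":42,"k":33,"p":23,"qmr":28,"yl":98}
After op 23 (remove /j): {"hq":14,"k":33,"p":23,"qmr":28,"yl":98}
Size at the root: 5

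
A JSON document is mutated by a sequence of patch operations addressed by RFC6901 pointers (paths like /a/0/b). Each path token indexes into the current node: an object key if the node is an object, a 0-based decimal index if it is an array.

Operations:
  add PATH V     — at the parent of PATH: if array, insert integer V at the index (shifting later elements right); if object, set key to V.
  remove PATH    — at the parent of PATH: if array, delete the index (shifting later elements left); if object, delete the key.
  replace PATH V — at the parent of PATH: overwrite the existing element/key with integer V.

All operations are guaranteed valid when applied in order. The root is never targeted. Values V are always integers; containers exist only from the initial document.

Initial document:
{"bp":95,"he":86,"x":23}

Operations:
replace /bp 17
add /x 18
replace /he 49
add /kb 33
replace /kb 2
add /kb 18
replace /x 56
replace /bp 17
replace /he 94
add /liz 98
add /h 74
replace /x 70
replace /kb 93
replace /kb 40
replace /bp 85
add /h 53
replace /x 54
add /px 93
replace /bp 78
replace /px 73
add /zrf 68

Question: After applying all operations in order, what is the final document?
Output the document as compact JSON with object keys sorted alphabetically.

Answer: {"bp":78,"h":53,"he":94,"kb":40,"liz":98,"px":73,"x":54,"zrf":68}

Derivation:
After op 1 (replace /bp 17): {"bp":17,"he":86,"x":23}
After op 2 (add /x 18): {"bp":17,"he":86,"x":18}
After op 3 (replace /he 49): {"bp":17,"he":49,"x":18}
After op 4 (add /kb 33): {"bp":17,"he":49,"kb":33,"x":18}
After op 5 (replace /kb 2): {"bp":17,"he":49,"kb":2,"x":18}
After op 6 (add /kb 18): {"bp":17,"he":49,"kb":18,"x":18}
After op 7 (replace /x 56): {"bp":17,"he":49,"kb":18,"x":56}
After op 8 (replace /bp 17): {"bp":17,"he":49,"kb":18,"x":56}
After op 9 (replace /he 94): {"bp":17,"he":94,"kb":18,"x":56}
After op 10 (add /liz 98): {"bp":17,"he":94,"kb":18,"liz":98,"x":56}
After op 11 (add /h 74): {"bp":17,"h":74,"he":94,"kb":18,"liz":98,"x":56}
After op 12 (replace /x 70): {"bp":17,"h":74,"he":94,"kb":18,"liz":98,"x":70}
After op 13 (replace /kb 93): {"bp":17,"h":74,"he":94,"kb":93,"liz":98,"x":70}
After op 14 (replace /kb 40): {"bp":17,"h":74,"he":94,"kb":40,"liz":98,"x":70}
After op 15 (replace /bp 85): {"bp":85,"h":74,"he":94,"kb":40,"liz":98,"x":70}
After op 16 (add /h 53): {"bp":85,"h":53,"he":94,"kb":40,"liz":98,"x":70}
After op 17 (replace /x 54): {"bp":85,"h":53,"he":94,"kb":40,"liz":98,"x":54}
After op 18 (add /px 93): {"bp":85,"h":53,"he":94,"kb":40,"liz":98,"px":93,"x":54}
After op 19 (replace /bp 78): {"bp":78,"h":53,"he":94,"kb":40,"liz":98,"px":93,"x":54}
After op 20 (replace /px 73): {"bp":78,"h":53,"he":94,"kb":40,"liz":98,"px":73,"x":54}
After op 21 (add /zrf 68): {"bp":78,"h":53,"he":94,"kb":40,"liz":98,"px":73,"x":54,"zrf":68}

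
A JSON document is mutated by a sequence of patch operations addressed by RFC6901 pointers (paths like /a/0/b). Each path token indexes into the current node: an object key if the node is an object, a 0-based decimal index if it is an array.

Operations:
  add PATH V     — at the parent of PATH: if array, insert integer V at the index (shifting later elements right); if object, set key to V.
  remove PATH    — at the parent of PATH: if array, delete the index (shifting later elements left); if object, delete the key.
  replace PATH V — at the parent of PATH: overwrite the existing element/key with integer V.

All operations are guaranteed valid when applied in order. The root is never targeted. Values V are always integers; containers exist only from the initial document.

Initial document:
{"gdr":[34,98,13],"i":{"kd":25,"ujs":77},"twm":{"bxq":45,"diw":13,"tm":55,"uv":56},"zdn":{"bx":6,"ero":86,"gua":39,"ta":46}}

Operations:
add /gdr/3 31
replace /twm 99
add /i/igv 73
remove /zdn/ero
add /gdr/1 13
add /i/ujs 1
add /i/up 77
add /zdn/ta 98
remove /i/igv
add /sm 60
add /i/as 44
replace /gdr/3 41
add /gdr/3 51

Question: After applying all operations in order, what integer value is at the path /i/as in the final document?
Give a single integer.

Answer: 44

Derivation:
After op 1 (add /gdr/3 31): {"gdr":[34,98,13,31],"i":{"kd":25,"ujs":77},"twm":{"bxq":45,"diw":13,"tm":55,"uv":56},"zdn":{"bx":6,"ero":86,"gua":39,"ta":46}}
After op 2 (replace /twm 99): {"gdr":[34,98,13,31],"i":{"kd":25,"ujs":77},"twm":99,"zdn":{"bx":6,"ero":86,"gua":39,"ta":46}}
After op 3 (add /i/igv 73): {"gdr":[34,98,13,31],"i":{"igv":73,"kd":25,"ujs":77},"twm":99,"zdn":{"bx":6,"ero":86,"gua":39,"ta":46}}
After op 4 (remove /zdn/ero): {"gdr":[34,98,13,31],"i":{"igv":73,"kd":25,"ujs":77},"twm":99,"zdn":{"bx":6,"gua":39,"ta":46}}
After op 5 (add /gdr/1 13): {"gdr":[34,13,98,13,31],"i":{"igv":73,"kd":25,"ujs":77},"twm":99,"zdn":{"bx":6,"gua":39,"ta":46}}
After op 6 (add /i/ujs 1): {"gdr":[34,13,98,13,31],"i":{"igv":73,"kd":25,"ujs":1},"twm":99,"zdn":{"bx":6,"gua":39,"ta":46}}
After op 7 (add /i/up 77): {"gdr":[34,13,98,13,31],"i":{"igv":73,"kd":25,"ujs":1,"up":77},"twm":99,"zdn":{"bx":6,"gua":39,"ta":46}}
After op 8 (add /zdn/ta 98): {"gdr":[34,13,98,13,31],"i":{"igv":73,"kd":25,"ujs":1,"up":77},"twm":99,"zdn":{"bx":6,"gua":39,"ta":98}}
After op 9 (remove /i/igv): {"gdr":[34,13,98,13,31],"i":{"kd":25,"ujs":1,"up":77},"twm":99,"zdn":{"bx":6,"gua":39,"ta":98}}
After op 10 (add /sm 60): {"gdr":[34,13,98,13,31],"i":{"kd":25,"ujs":1,"up":77},"sm":60,"twm":99,"zdn":{"bx":6,"gua":39,"ta":98}}
After op 11 (add /i/as 44): {"gdr":[34,13,98,13,31],"i":{"as":44,"kd":25,"ujs":1,"up":77},"sm":60,"twm":99,"zdn":{"bx":6,"gua":39,"ta":98}}
After op 12 (replace /gdr/3 41): {"gdr":[34,13,98,41,31],"i":{"as":44,"kd":25,"ujs":1,"up":77},"sm":60,"twm":99,"zdn":{"bx":6,"gua":39,"ta":98}}
After op 13 (add /gdr/3 51): {"gdr":[34,13,98,51,41,31],"i":{"as":44,"kd":25,"ujs":1,"up":77},"sm":60,"twm":99,"zdn":{"bx":6,"gua":39,"ta":98}}
Value at /i/as: 44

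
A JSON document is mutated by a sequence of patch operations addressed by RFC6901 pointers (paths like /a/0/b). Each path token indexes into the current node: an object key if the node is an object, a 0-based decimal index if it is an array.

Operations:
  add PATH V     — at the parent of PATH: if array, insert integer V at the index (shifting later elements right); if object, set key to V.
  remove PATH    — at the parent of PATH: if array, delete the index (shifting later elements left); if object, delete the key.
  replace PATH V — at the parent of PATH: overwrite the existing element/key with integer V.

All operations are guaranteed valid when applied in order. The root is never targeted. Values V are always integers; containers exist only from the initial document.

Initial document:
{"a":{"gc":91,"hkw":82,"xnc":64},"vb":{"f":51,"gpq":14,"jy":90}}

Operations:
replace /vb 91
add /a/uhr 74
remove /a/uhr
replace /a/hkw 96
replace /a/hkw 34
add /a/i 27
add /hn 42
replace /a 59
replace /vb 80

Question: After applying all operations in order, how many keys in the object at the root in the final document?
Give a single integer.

Answer: 3

Derivation:
After op 1 (replace /vb 91): {"a":{"gc":91,"hkw":82,"xnc":64},"vb":91}
After op 2 (add /a/uhr 74): {"a":{"gc":91,"hkw":82,"uhr":74,"xnc":64},"vb":91}
After op 3 (remove /a/uhr): {"a":{"gc":91,"hkw":82,"xnc":64},"vb":91}
After op 4 (replace /a/hkw 96): {"a":{"gc":91,"hkw":96,"xnc":64},"vb":91}
After op 5 (replace /a/hkw 34): {"a":{"gc":91,"hkw":34,"xnc":64},"vb":91}
After op 6 (add /a/i 27): {"a":{"gc":91,"hkw":34,"i":27,"xnc":64},"vb":91}
After op 7 (add /hn 42): {"a":{"gc":91,"hkw":34,"i":27,"xnc":64},"hn":42,"vb":91}
After op 8 (replace /a 59): {"a":59,"hn":42,"vb":91}
After op 9 (replace /vb 80): {"a":59,"hn":42,"vb":80}
Size at the root: 3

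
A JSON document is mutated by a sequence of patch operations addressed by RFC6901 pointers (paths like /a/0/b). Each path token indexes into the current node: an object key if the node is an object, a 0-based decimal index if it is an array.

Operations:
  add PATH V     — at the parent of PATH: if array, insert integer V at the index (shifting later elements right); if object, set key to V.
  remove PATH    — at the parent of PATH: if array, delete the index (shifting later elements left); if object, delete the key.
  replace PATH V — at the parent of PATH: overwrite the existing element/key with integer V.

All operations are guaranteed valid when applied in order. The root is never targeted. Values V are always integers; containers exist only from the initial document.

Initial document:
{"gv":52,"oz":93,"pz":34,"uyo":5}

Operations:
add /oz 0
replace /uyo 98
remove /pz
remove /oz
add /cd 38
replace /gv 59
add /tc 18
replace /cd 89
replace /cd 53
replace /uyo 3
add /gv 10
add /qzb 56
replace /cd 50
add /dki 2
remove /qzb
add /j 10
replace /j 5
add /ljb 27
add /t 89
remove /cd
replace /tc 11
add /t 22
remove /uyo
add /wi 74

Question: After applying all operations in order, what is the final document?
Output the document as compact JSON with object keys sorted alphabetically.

Answer: {"dki":2,"gv":10,"j":5,"ljb":27,"t":22,"tc":11,"wi":74}

Derivation:
After op 1 (add /oz 0): {"gv":52,"oz":0,"pz":34,"uyo":5}
After op 2 (replace /uyo 98): {"gv":52,"oz":0,"pz":34,"uyo":98}
After op 3 (remove /pz): {"gv":52,"oz":0,"uyo":98}
After op 4 (remove /oz): {"gv":52,"uyo":98}
After op 5 (add /cd 38): {"cd":38,"gv":52,"uyo":98}
After op 6 (replace /gv 59): {"cd":38,"gv":59,"uyo":98}
After op 7 (add /tc 18): {"cd":38,"gv":59,"tc":18,"uyo":98}
After op 8 (replace /cd 89): {"cd":89,"gv":59,"tc":18,"uyo":98}
After op 9 (replace /cd 53): {"cd":53,"gv":59,"tc":18,"uyo":98}
After op 10 (replace /uyo 3): {"cd":53,"gv":59,"tc":18,"uyo":3}
After op 11 (add /gv 10): {"cd":53,"gv":10,"tc":18,"uyo":3}
After op 12 (add /qzb 56): {"cd":53,"gv":10,"qzb":56,"tc":18,"uyo":3}
After op 13 (replace /cd 50): {"cd":50,"gv":10,"qzb":56,"tc":18,"uyo":3}
After op 14 (add /dki 2): {"cd":50,"dki":2,"gv":10,"qzb":56,"tc":18,"uyo":3}
After op 15 (remove /qzb): {"cd":50,"dki":2,"gv":10,"tc":18,"uyo":3}
After op 16 (add /j 10): {"cd":50,"dki":2,"gv":10,"j":10,"tc":18,"uyo":3}
After op 17 (replace /j 5): {"cd":50,"dki":2,"gv":10,"j":5,"tc":18,"uyo":3}
After op 18 (add /ljb 27): {"cd":50,"dki":2,"gv":10,"j":5,"ljb":27,"tc":18,"uyo":3}
After op 19 (add /t 89): {"cd":50,"dki":2,"gv":10,"j":5,"ljb":27,"t":89,"tc":18,"uyo":3}
After op 20 (remove /cd): {"dki":2,"gv":10,"j":5,"ljb":27,"t":89,"tc":18,"uyo":3}
After op 21 (replace /tc 11): {"dki":2,"gv":10,"j":5,"ljb":27,"t":89,"tc":11,"uyo":3}
After op 22 (add /t 22): {"dki":2,"gv":10,"j":5,"ljb":27,"t":22,"tc":11,"uyo":3}
After op 23 (remove /uyo): {"dki":2,"gv":10,"j":5,"ljb":27,"t":22,"tc":11}
After op 24 (add /wi 74): {"dki":2,"gv":10,"j":5,"ljb":27,"t":22,"tc":11,"wi":74}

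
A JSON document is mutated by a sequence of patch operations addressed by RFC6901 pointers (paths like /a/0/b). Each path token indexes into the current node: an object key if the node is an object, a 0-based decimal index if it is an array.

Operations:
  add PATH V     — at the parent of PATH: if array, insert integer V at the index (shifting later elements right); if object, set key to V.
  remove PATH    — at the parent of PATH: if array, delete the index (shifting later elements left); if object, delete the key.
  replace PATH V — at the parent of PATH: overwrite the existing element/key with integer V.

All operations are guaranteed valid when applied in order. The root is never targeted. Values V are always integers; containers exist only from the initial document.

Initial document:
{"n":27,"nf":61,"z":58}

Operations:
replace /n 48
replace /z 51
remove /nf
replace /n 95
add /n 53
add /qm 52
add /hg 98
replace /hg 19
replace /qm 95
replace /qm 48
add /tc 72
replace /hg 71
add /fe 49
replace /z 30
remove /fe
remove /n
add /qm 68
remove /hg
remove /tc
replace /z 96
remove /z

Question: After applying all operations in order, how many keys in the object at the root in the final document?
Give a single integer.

Answer: 1

Derivation:
After op 1 (replace /n 48): {"n":48,"nf":61,"z":58}
After op 2 (replace /z 51): {"n":48,"nf":61,"z":51}
After op 3 (remove /nf): {"n":48,"z":51}
After op 4 (replace /n 95): {"n":95,"z":51}
After op 5 (add /n 53): {"n":53,"z":51}
After op 6 (add /qm 52): {"n":53,"qm":52,"z":51}
After op 7 (add /hg 98): {"hg":98,"n":53,"qm":52,"z":51}
After op 8 (replace /hg 19): {"hg":19,"n":53,"qm":52,"z":51}
After op 9 (replace /qm 95): {"hg":19,"n":53,"qm":95,"z":51}
After op 10 (replace /qm 48): {"hg":19,"n":53,"qm":48,"z":51}
After op 11 (add /tc 72): {"hg":19,"n":53,"qm":48,"tc":72,"z":51}
After op 12 (replace /hg 71): {"hg":71,"n":53,"qm":48,"tc":72,"z":51}
After op 13 (add /fe 49): {"fe":49,"hg":71,"n":53,"qm":48,"tc":72,"z":51}
After op 14 (replace /z 30): {"fe":49,"hg":71,"n":53,"qm":48,"tc":72,"z":30}
After op 15 (remove /fe): {"hg":71,"n":53,"qm":48,"tc":72,"z":30}
After op 16 (remove /n): {"hg":71,"qm":48,"tc":72,"z":30}
After op 17 (add /qm 68): {"hg":71,"qm":68,"tc":72,"z":30}
After op 18 (remove /hg): {"qm":68,"tc":72,"z":30}
After op 19 (remove /tc): {"qm":68,"z":30}
After op 20 (replace /z 96): {"qm":68,"z":96}
After op 21 (remove /z): {"qm":68}
Size at the root: 1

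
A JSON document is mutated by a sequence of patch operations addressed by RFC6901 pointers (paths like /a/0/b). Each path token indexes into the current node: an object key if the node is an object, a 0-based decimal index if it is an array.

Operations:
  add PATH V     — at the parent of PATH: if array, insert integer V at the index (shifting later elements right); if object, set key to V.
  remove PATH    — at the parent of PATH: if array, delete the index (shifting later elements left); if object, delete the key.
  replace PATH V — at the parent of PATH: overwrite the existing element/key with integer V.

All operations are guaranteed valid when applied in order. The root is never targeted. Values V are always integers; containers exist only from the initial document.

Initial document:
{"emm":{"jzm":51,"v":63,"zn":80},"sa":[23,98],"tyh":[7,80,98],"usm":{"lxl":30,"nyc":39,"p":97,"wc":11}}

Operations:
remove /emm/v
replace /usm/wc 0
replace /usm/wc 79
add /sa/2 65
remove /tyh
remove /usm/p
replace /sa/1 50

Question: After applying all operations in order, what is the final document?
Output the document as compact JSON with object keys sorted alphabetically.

Answer: {"emm":{"jzm":51,"zn":80},"sa":[23,50,65],"usm":{"lxl":30,"nyc":39,"wc":79}}

Derivation:
After op 1 (remove /emm/v): {"emm":{"jzm":51,"zn":80},"sa":[23,98],"tyh":[7,80,98],"usm":{"lxl":30,"nyc":39,"p":97,"wc":11}}
After op 2 (replace /usm/wc 0): {"emm":{"jzm":51,"zn":80},"sa":[23,98],"tyh":[7,80,98],"usm":{"lxl":30,"nyc":39,"p":97,"wc":0}}
After op 3 (replace /usm/wc 79): {"emm":{"jzm":51,"zn":80},"sa":[23,98],"tyh":[7,80,98],"usm":{"lxl":30,"nyc":39,"p":97,"wc":79}}
After op 4 (add /sa/2 65): {"emm":{"jzm":51,"zn":80},"sa":[23,98,65],"tyh":[7,80,98],"usm":{"lxl":30,"nyc":39,"p":97,"wc":79}}
After op 5 (remove /tyh): {"emm":{"jzm":51,"zn":80},"sa":[23,98,65],"usm":{"lxl":30,"nyc":39,"p":97,"wc":79}}
After op 6 (remove /usm/p): {"emm":{"jzm":51,"zn":80},"sa":[23,98,65],"usm":{"lxl":30,"nyc":39,"wc":79}}
After op 7 (replace /sa/1 50): {"emm":{"jzm":51,"zn":80},"sa":[23,50,65],"usm":{"lxl":30,"nyc":39,"wc":79}}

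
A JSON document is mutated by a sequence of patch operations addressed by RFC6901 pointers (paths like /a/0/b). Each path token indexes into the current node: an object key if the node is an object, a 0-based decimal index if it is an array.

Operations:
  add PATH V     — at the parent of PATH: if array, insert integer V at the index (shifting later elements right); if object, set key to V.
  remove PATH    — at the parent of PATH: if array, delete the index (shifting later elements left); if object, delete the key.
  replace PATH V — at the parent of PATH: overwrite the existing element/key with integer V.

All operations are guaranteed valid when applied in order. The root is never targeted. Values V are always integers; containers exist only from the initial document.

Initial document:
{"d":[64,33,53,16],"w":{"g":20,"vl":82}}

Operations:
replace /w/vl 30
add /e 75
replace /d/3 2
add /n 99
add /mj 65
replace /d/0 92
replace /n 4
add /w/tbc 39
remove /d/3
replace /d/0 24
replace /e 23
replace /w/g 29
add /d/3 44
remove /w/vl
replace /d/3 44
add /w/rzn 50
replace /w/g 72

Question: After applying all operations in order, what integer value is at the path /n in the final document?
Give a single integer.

After op 1 (replace /w/vl 30): {"d":[64,33,53,16],"w":{"g":20,"vl":30}}
After op 2 (add /e 75): {"d":[64,33,53,16],"e":75,"w":{"g":20,"vl":30}}
After op 3 (replace /d/3 2): {"d":[64,33,53,2],"e":75,"w":{"g":20,"vl":30}}
After op 4 (add /n 99): {"d":[64,33,53,2],"e":75,"n":99,"w":{"g":20,"vl":30}}
After op 5 (add /mj 65): {"d":[64,33,53,2],"e":75,"mj":65,"n":99,"w":{"g":20,"vl":30}}
After op 6 (replace /d/0 92): {"d":[92,33,53,2],"e":75,"mj":65,"n":99,"w":{"g":20,"vl":30}}
After op 7 (replace /n 4): {"d":[92,33,53,2],"e":75,"mj":65,"n":4,"w":{"g":20,"vl":30}}
After op 8 (add /w/tbc 39): {"d":[92,33,53,2],"e":75,"mj":65,"n":4,"w":{"g":20,"tbc":39,"vl":30}}
After op 9 (remove /d/3): {"d":[92,33,53],"e":75,"mj":65,"n":4,"w":{"g":20,"tbc":39,"vl":30}}
After op 10 (replace /d/0 24): {"d":[24,33,53],"e":75,"mj":65,"n":4,"w":{"g":20,"tbc":39,"vl":30}}
After op 11 (replace /e 23): {"d":[24,33,53],"e":23,"mj":65,"n":4,"w":{"g":20,"tbc":39,"vl":30}}
After op 12 (replace /w/g 29): {"d":[24,33,53],"e":23,"mj":65,"n":4,"w":{"g":29,"tbc":39,"vl":30}}
After op 13 (add /d/3 44): {"d":[24,33,53,44],"e":23,"mj":65,"n":4,"w":{"g":29,"tbc":39,"vl":30}}
After op 14 (remove /w/vl): {"d":[24,33,53,44],"e":23,"mj":65,"n":4,"w":{"g":29,"tbc":39}}
After op 15 (replace /d/3 44): {"d":[24,33,53,44],"e":23,"mj":65,"n":4,"w":{"g":29,"tbc":39}}
After op 16 (add /w/rzn 50): {"d":[24,33,53,44],"e":23,"mj":65,"n":4,"w":{"g":29,"rzn":50,"tbc":39}}
After op 17 (replace /w/g 72): {"d":[24,33,53,44],"e":23,"mj":65,"n":4,"w":{"g":72,"rzn":50,"tbc":39}}
Value at /n: 4

Answer: 4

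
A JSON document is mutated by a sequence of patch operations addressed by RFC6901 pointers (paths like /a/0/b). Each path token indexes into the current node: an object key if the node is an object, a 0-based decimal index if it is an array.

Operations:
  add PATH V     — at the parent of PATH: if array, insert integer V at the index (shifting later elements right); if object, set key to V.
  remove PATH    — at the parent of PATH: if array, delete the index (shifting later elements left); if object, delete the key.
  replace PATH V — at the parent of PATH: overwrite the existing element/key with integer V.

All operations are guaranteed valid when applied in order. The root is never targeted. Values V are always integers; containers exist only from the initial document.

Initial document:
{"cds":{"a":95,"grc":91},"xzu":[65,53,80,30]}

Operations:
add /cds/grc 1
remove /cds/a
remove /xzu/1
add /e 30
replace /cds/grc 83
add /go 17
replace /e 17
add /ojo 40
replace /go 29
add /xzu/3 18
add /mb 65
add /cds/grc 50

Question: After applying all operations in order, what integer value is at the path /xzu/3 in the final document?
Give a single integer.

Answer: 18

Derivation:
After op 1 (add /cds/grc 1): {"cds":{"a":95,"grc":1},"xzu":[65,53,80,30]}
After op 2 (remove /cds/a): {"cds":{"grc":1},"xzu":[65,53,80,30]}
After op 3 (remove /xzu/1): {"cds":{"grc":1},"xzu":[65,80,30]}
After op 4 (add /e 30): {"cds":{"grc":1},"e":30,"xzu":[65,80,30]}
After op 5 (replace /cds/grc 83): {"cds":{"grc":83},"e":30,"xzu":[65,80,30]}
After op 6 (add /go 17): {"cds":{"grc":83},"e":30,"go":17,"xzu":[65,80,30]}
After op 7 (replace /e 17): {"cds":{"grc":83},"e":17,"go":17,"xzu":[65,80,30]}
After op 8 (add /ojo 40): {"cds":{"grc":83},"e":17,"go":17,"ojo":40,"xzu":[65,80,30]}
After op 9 (replace /go 29): {"cds":{"grc":83},"e":17,"go":29,"ojo":40,"xzu":[65,80,30]}
After op 10 (add /xzu/3 18): {"cds":{"grc":83},"e":17,"go":29,"ojo":40,"xzu":[65,80,30,18]}
After op 11 (add /mb 65): {"cds":{"grc":83},"e":17,"go":29,"mb":65,"ojo":40,"xzu":[65,80,30,18]}
After op 12 (add /cds/grc 50): {"cds":{"grc":50},"e":17,"go":29,"mb":65,"ojo":40,"xzu":[65,80,30,18]}
Value at /xzu/3: 18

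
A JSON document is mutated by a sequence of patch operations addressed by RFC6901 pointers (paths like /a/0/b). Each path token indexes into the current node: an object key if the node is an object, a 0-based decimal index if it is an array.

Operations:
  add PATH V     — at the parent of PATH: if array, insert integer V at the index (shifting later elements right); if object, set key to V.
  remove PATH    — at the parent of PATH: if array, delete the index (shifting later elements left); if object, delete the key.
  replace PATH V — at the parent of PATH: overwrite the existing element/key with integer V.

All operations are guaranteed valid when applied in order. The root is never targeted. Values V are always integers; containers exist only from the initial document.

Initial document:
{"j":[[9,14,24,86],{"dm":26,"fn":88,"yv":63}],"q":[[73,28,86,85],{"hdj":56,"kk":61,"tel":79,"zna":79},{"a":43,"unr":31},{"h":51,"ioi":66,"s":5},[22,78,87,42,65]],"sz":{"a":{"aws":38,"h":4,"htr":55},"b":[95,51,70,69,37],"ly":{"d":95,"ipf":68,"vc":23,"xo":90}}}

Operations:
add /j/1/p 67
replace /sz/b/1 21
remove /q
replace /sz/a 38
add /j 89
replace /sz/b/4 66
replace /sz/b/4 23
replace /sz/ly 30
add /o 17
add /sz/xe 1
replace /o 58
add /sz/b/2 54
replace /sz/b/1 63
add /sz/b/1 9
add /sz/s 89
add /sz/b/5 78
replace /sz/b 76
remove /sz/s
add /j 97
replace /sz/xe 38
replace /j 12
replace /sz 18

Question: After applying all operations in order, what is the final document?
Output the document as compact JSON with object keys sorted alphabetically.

After op 1 (add /j/1/p 67): {"j":[[9,14,24,86],{"dm":26,"fn":88,"p":67,"yv":63}],"q":[[73,28,86,85],{"hdj":56,"kk":61,"tel":79,"zna":79},{"a":43,"unr":31},{"h":51,"ioi":66,"s":5},[22,78,87,42,65]],"sz":{"a":{"aws":38,"h":4,"htr":55},"b":[95,51,70,69,37],"ly":{"d":95,"ipf":68,"vc":23,"xo":90}}}
After op 2 (replace /sz/b/1 21): {"j":[[9,14,24,86],{"dm":26,"fn":88,"p":67,"yv":63}],"q":[[73,28,86,85],{"hdj":56,"kk":61,"tel":79,"zna":79},{"a":43,"unr":31},{"h":51,"ioi":66,"s":5},[22,78,87,42,65]],"sz":{"a":{"aws":38,"h":4,"htr":55},"b":[95,21,70,69,37],"ly":{"d":95,"ipf":68,"vc":23,"xo":90}}}
After op 3 (remove /q): {"j":[[9,14,24,86],{"dm":26,"fn":88,"p":67,"yv":63}],"sz":{"a":{"aws":38,"h":4,"htr":55},"b":[95,21,70,69,37],"ly":{"d":95,"ipf":68,"vc":23,"xo":90}}}
After op 4 (replace /sz/a 38): {"j":[[9,14,24,86],{"dm":26,"fn":88,"p":67,"yv":63}],"sz":{"a":38,"b":[95,21,70,69,37],"ly":{"d":95,"ipf":68,"vc":23,"xo":90}}}
After op 5 (add /j 89): {"j":89,"sz":{"a":38,"b":[95,21,70,69,37],"ly":{"d":95,"ipf":68,"vc":23,"xo":90}}}
After op 6 (replace /sz/b/4 66): {"j":89,"sz":{"a":38,"b":[95,21,70,69,66],"ly":{"d":95,"ipf":68,"vc":23,"xo":90}}}
After op 7 (replace /sz/b/4 23): {"j":89,"sz":{"a":38,"b":[95,21,70,69,23],"ly":{"d":95,"ipf":68,"vc":23,"xo":90}}}
After op 8 (replace /sz/ly 30): {"j":89,"sz":{"a":38,"b":[95,21,70,69,23],"ly":30}}
After op 9 (add /o 17): {"j":89,"o":17,"sz":{"a":38,"b":[95,21,70,69,23],"ly":30}}
After op 10 (add /sz/xe 1): {"j":89,"o":17,"sz":{"a":38,"b":[95,21,70,69,23],"ly":30,"xe":1}}
After op 11 (replace /o 58): {"j":89,"o":58,"sz":{"a":38,"b":[95,21,70,69,23],"ly":30,"xe":1}}
After op 12 (add /sz/b/2 54): {"j":89,"o":58,"sz":{"a":38,"b":[95,21,54,70,69,23],"ly":30,"xe":1}}
After op 13 (replace /sz/b/1 63): {"j":89,"o":58,"sz":{"a":38,"b":[95,63,54,70,69,23],"ly":30,"xe":1}}
After op 14 (add /sz/b/1 9): {"j":89,"o":58,"sz":{"a":38,"b":[95,9,63,54,70,69,23],"ly":30,"xe":1}}
After op 15 (add /sz/s 89): {"j":89,"o":58,"sz":{"a":38,"b":[95,9,63,54,70,69,23],"ly":30,"s":89,"xe":1}}
After op 16 (add /sz/b/5 78): {"j":89,"o":58,"sz":{"a":38,"b":[95,9,63,54,70,78,69,23],"ly":30,"s":89,"xe":1}}
After op 17 (replace /sz/b 76): {"j":89,"o":58,"sz":{"a":38,"b":76,"ly":30,"s":89,"xe":1}}
After op 18 (remove /sz/s): {"j":89,"o":58,"sz":{"a":38,"b":76,"ly":30,"xe":1}}
After op 19 (add /j 97): {"j":97,"o":58,"sz":{"a":38,"b":76,"ly":30,"xe":1}}
After op 20 (replace /sz/xe 38): {"j":97,"o":58,"sz":{"a":38,"b":76,"ly":30,"xe":38}}
After op 21 (replace /j 12): {"j":12,"o":58,"sz":{"a":38,"b":76,"ly":30,"xe":38}}
After op 22 (replace /sz 18): {"j":12,"o":58,"sz":18}

Answer: {"j":12,"o":58,"sz":18}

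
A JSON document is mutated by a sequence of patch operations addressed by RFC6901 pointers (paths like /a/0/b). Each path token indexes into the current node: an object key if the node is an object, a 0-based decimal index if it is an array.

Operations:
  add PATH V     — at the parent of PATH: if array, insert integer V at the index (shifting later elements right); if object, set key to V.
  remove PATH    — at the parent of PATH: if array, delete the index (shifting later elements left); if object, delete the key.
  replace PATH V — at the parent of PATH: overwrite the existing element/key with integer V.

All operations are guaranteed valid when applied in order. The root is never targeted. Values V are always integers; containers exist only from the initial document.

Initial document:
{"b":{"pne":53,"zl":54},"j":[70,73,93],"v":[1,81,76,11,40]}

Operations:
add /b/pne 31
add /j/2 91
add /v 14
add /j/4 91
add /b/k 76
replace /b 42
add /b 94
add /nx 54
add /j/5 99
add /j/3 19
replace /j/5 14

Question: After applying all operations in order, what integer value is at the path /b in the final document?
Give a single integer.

Answer: 94

Derivation:
After op 1 (add /b/pne 31): {"b":{"pne":31,"zl":54},"j":[70,73,93],"v":[1,81,76,11,40]}
After op 2 (add /j/2 91): {"b":{"pne":31,"zl":54},"j":[70,73,91,93],"v":[1,81,76,11,40]}
After op 3 (add /v 14): {"b":{"pne":31,"zl":54},"j":[70,73,91,93],"v":14}
After op 4 (add /j/4 91): {"b":{"pne":31,"zl":54},"j":[70,73,91,93,91],"v":14}
After op 5 (add /b/k 76): {"b":{"k":76,"pne":31,"zl":54},"j":[70,73,91,93,91],"v":14}
After op 6 (replace /b 42): {"b":42,"j":[70,73,91,93,91],"v":14}
After op 7 (add /b 94): {"b":94,"j":[70,73,91,93,91],"v":14}
After op 8 (add /nx 54): {"b":94,"j":[70,73,91,93,91],"nx":54,"v":14}
After op 9 (add /j/5 99): {"b":94,"j":[70,73,91,93,91,99],"nx":54,"v":14}
After op 10 (add /j/3 19): {"b":94,"j":[70,73,91,19,93,91,99],"nx":54,"v":14}
After op 11 (replace /j/5 14): {"b":94,"j":[70,73,91,19,93,14,99],"nx":54,"v":14}
Value at /b: 94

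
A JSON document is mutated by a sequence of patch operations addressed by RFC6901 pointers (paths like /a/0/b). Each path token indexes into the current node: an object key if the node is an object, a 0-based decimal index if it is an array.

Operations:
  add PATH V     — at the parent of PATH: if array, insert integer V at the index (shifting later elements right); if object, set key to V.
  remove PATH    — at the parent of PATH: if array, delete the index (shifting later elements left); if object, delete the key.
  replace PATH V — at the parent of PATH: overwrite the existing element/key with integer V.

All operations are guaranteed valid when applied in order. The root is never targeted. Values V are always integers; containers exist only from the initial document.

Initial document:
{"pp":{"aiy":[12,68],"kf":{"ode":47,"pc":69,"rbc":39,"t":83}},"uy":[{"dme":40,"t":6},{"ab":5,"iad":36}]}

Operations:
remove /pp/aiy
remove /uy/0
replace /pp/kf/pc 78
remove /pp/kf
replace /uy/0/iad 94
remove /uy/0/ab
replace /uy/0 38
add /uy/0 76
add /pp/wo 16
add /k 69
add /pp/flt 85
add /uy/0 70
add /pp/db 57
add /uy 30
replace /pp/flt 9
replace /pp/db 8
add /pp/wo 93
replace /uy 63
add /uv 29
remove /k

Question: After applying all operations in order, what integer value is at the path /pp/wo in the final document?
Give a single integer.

Answer: 93

Derivation:
After op 1 (remove /pp/aiy): {"pp":{"kf":{"ode":47,"pc":69,"rbc":39,"t":83}},"uy":[{"dme":40,"t":6},{"ab":5,"iad":36}]}
After op 2 (remove /uy/0): {"pp":{"kf":{"ode":47,"pc":69,"rbc":39,"t":83}},"uy":[{"ab":5,"iad":36}]}
After op 3 (replace /pp/kf/pc 78): {"pp":{"kf":{"ode":47,"pc":78,"rbc":39,"t":83}},"uy":[{"ab":5,"iad":36}]}
After op 4 (remove /pp/kf): {"pp":{},"uy":[{"ab":5,"iad":36}]}
After op 5 (replace /uy/0/iad 94): {"pp":{},"uy":[{"ab":5,"iad":94}]}
After op 6 (remove /uy/0/ab): {"pp":{},"uy":[{"iad":94}]}
After op 7 (replace /uy/0 38): {"pp":{},"uy":[38]}
After op 8 (add /uy/0 76): {"pp":{},"uy":[76,38]}
After op 9 (add /pp/wo 16): {"pp":{"wo":16},"uy":[76,38]}
After op 10 (add /k 69): {"k":69,"pp":{"wo":16},"uy":[76,38]}
After op 11 (add /pp/flt 85): {"k":69,"pp":{"flt":85,"wo":16},"uy":[76,38]}
After op 12 (add /uy/0 70): {"k":69,"pp":{"flt":85,"wo":16},"uy":[70,76,38]}
After op 13 (add /pp/db 57): {"k":69,"pp":{"db":57,"flt":85,"wo":16},"uy":[70,76,38]}
After op 14 (add /uy 30): {"k":69,"pp":{"db":57,"flt":85,"wo":16},"uy":30}
After op 15 (replace /pp/flt 9): {"k":69,"pp":{"db":57,"flt":9,"wo":16},"uy":30}
After op 16 (replace /pp/db 8): {"k":69,"pp":{"db":8,"flt":9,"wo":16},"uy":30}
After op 17 (add /pp/wo 93): {"k":69,"pp":{"db":8,"flt":9,"wo":93},"uy":30}
After op 18 (replace /uy 63): {"k":69,"pp":{"db":8,"flt":9,"wo":93},"uy":63}
After op 19 (add /uv 29): {"k":69,"pp":{"db":8,"flt":9,"wo":93},"uv":29,"uy":63}
After op 20 (remove /k): {"pp":{"db":8,"flt":9,"wo":93},"uv":29,"uy":63}
Value at /pp/wo: 93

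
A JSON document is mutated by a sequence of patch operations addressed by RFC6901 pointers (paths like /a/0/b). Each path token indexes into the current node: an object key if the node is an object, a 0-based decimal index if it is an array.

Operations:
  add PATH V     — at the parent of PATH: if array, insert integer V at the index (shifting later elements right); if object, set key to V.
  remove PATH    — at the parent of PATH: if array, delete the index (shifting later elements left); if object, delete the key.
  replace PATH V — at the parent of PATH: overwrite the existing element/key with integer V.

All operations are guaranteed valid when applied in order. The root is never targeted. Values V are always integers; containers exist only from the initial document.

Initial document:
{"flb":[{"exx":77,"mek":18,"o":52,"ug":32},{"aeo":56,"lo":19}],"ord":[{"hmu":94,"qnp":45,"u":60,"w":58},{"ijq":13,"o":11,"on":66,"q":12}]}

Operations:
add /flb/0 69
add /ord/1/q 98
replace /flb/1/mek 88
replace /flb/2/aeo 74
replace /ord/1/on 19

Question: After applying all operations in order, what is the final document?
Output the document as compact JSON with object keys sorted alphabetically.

After op 1 (add /flb/0 69): {"flb":[69,{"exx":77,"mek":18,"o":52,"ug":32},{"aeo":56,"lo":19}],"ord":[{"hmu":94,"qnp":45,"u":60,"w":58},{"ijq":13,"o":11,"on":66,"q":12}]}
After op 2 (add /ord/1/q 98): {"flb":[69,{"exx":77,"mek":18,"o":52,"ug":32},{"aeo":56,"lo":19}],"ord":[{"hmu":94,"qnp":45,"u":60,"w":58},{"ijq":13,"o":11,"on":66,"q":98}]}
After op 3 (replace /flb/1/mek 88): {"flb":[69,{"exx":77,"mek":88,"o":52,"ug":32},{"aeo":56,"lo":19}],"ord":[{"hmu":94,"qnp":45,"u":60,"w":58},{"ijq":13,"o":11,"on":66,"q":98}]}
After op 4 (replace /flb/2/aeo 74): {"flb":[69,{"exx":77,"mek":88,"o":52,"ug":32},{"aeo":74,"lo":19}],"ord":[{"hmu":94,"qnp":45,"u":60,"w":58},{"ijq":13,"o":11,"on":66,"q":98}]}
After op 5 (replace /ord/1/on 19): {"flb":[69,{"exx":77,"mek":88,"o":52,"ug":32},{"aeo":74,"lo":19}],"ord":[{"hmu":94,"qnp":45,"u":60,"w":58},{"ijq":13,"o":11,"on":19,"q":98}]}

Answer: {"flb":[69,{"exx":77,"mek":88,"o":52,"ug":32},{"aeo":74,"lo":19}],"ord":[{"hmu":94,"qnp":45,"u":60,"w":58},{"ijq":13,"o":11,"on":19,"q":98}]}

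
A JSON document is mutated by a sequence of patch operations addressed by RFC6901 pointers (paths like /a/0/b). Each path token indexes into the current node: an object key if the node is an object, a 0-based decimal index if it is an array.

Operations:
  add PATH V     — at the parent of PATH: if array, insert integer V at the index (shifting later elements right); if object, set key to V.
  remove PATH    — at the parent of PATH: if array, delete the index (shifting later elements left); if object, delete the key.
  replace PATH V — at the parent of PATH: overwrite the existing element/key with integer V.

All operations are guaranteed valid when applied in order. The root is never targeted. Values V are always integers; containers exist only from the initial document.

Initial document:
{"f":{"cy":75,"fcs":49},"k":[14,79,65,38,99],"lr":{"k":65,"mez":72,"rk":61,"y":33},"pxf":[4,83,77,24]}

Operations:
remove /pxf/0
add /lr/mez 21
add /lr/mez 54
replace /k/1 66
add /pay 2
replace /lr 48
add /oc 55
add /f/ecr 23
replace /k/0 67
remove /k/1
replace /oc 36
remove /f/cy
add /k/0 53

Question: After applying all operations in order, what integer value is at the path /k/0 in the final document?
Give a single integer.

After op 1 (remove /pxf/0): {"f":{"cy":75,"fcs":49},"k":[14,79,65,38,99],"lr":{"k":65,"mez":72,"rk":61,"y":33},"pxf":[83,77,24]}
After op 2 (add /lr/mez 21): {"f":{"cy":75,"fcs":49},"k":[14,79,65,38,99],"lr":{"k":65,"mez":21,"rk":61,"y":33},"pxf":[83,77,24]}
After op 3 (add /lr/mez 54): {"f":{"cy":75,"fcs":49},"k":[14,79,65,38,99],"lr":{"k":65,"mez":54,"rk":61,"y":33},"pxf":[83,77,24]}
After op 4 (replace /k/1 66): {"f":{"cy":75,"fcs":49},"k":[14,66,65,38,99],"lr":{"k":65,"mez":54,"rk":61,"y":33},"pxf":[83,77,24]}
After op 5 (add /pay 2): {"f":{"cy":75,"fcs":49},"k":[14,66,65,38,99],"lr":{"k":65,"mez":54,"rk":61,"y":33},"pay":2,"pxf":[83,77,24]}
After op 6 (replace /lr 48): {"f":{"cy":75,"fcs":49},"k":[14,66,65,38,99],"lr":48,"pay":2,"pxf":[83,77,24]}
After op 7 (add /oc 55): {"f":{"cy":75,"fcs":49},"k":[14,66,65,38,99],"lr":48,"oc":55,"pay":2,"pxf":[83,77,24]}
After op 8 (add /f/ecr 23): {"f":{"cy":75,"ecr":23,"fcs":49},"k":[14,66,65,38,99],"lr":48,"oc":55,"pay":2,"pxf":[83,77,24]}
After op 9 (replace /k/0 67): {"f":{"cy":75,"ecr":23,"fcs":49},"k":[67,66,65,38,99],"lr":48,"oc":55,"pay":2,"pxf":[83,77,24]}
After op 10 (remove /k/1): {"f":{"cy":75,"ecr":23,"fcs":49},"k":[67,65,38,99],"lr":48,"oc":55,"pay":2,"pxf":[83,77,24]}
After op 11 (replace /oc 36): {"f":{"cy":75,"ecr":23,"fcs":49},"k":[67,65,38,99],"lr":48,"oc":36,"pay":2,"pxf":[83,77,24]}
After op 12 (remove /f/cy): {"f":{"ecr":23,"fcs":49},"k":[67,65,38,99],"lr":48,"oc":36,"pay":2,"pxf":[83,77,24]}
After op 13 (add /k/0 53): {"f":{"ecr":23,"fcs":49},"k":[53,67,65,38,99],"lr":48,"oc":36,"pay":2,"pxf":[83,77,24]}
Value at /k/0: 53

Answer: 53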